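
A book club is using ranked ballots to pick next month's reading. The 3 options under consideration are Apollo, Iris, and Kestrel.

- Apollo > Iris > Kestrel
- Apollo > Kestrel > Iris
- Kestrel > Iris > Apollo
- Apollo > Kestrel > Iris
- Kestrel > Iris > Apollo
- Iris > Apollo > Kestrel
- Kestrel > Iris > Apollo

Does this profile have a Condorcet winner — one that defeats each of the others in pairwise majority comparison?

Head-to-head results (7 voters total):
Apollo vs Iris: Iris wins 4–3.
Apollo vs Kestrel: Apollo wins 4–3.
Iris vs Kestrel: Kestrel wins 5–2.
No candidate beats all others: Apollo beats Kestrel beats Iris beats Apollo, a majority cycle.

No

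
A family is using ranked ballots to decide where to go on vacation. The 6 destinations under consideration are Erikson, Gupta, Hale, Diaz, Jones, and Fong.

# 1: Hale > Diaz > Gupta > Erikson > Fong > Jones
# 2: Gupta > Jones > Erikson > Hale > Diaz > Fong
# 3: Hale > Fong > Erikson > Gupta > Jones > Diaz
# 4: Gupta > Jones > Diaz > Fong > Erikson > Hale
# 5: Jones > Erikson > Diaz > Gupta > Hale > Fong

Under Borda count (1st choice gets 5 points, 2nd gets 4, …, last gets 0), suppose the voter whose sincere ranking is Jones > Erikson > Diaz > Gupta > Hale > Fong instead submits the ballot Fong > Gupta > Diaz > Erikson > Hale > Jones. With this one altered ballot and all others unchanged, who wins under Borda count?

Gupta

Borda totals with the altered ballot: Erikson 11, Gupta 19, Hale 13, Diaz 11, Jones 9, Fong 12.
The winner is unchanged: still Gupta.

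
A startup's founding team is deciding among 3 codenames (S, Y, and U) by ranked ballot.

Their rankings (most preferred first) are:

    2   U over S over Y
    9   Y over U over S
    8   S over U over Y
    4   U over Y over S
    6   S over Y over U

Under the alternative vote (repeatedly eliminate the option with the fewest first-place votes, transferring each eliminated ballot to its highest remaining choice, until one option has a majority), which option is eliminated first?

U

Round 1: S 14, Y 9, U 6. U has the fewest and is eliminated.
Round 2: S 16, Y 13. S has a majority.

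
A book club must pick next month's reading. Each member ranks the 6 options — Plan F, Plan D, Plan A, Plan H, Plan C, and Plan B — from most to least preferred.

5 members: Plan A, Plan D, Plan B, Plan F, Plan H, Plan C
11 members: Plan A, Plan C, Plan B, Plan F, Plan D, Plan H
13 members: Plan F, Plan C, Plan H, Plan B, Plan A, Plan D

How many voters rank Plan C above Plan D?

Ballots ranking Plan C above Plan D: 11+13 = 24.
Ballots ranking Plan D above Plan C: 5.
So 24 of 29 voters prefer Plan C to Plan D.

24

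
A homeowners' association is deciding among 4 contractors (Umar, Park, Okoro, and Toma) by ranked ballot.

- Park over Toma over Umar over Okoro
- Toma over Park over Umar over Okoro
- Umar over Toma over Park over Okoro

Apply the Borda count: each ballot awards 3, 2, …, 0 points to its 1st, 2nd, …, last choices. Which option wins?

Toma

Borda scores:
  Umar: 1 + 1 + 3 = 5
  Park: 3 + 2 + 1 = 6
  Okoro: 0 + 0 + 0 = 0
  Toma: 2 + 3 + 2 = 7
Toma has the highest total.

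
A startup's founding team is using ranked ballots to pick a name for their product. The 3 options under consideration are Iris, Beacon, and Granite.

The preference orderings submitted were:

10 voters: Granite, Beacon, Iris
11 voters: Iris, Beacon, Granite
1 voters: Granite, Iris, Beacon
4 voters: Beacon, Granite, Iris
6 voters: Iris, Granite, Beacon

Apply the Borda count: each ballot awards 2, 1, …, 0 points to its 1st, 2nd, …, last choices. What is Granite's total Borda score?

32

Borda scores:
  Iris: 10·0 + 11·2 + 1 + 4·0 + 6·2 = 35
  Beacon: 10·1 + 11·1 + 0 + 4·2 + 6·0 = 29
  Granite: 10·2 + 11·0 + 2 + 4·1 + 6·1 = 32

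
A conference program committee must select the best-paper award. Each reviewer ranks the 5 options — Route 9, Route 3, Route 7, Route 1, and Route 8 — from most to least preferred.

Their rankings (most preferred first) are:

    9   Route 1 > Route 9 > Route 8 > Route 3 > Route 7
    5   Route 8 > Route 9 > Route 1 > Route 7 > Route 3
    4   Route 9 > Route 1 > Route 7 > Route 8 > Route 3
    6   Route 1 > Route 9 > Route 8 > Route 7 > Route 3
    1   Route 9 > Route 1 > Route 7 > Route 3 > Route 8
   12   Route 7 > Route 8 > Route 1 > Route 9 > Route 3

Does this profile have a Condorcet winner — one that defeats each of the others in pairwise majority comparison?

Head-to-head results (37 voters total):
Route 9 vs Route 3: Route 9 wins 37–0.
Route 9 vs Route 7: Route 9 wins 25–12.
Route 9 vs Route 1: Route 1 wins 27–10.
Route 9 vs Route 8: Route 9 wins 20–17.
Route 3 vs Route 7: Route 7 wins 28–9.
Route 3 vs Route 1: Route 1 wins 37–0.
Route 3 vs Route 8: Route 8 wins 36–1.
Route 7 vs Route 1: Route 1 wins 25–12.
Route 7 vs Route 8: Route 8 wins 20–17.
Route 1 vs Route 8: Route 1 wins 20–17.
Route 1 beats each rival — Route 9 (27–10), Route 3 (37–0), Route 7 (25–12), Route 8 (20–17) — so Route 1 is the Condorcet winner.

Yes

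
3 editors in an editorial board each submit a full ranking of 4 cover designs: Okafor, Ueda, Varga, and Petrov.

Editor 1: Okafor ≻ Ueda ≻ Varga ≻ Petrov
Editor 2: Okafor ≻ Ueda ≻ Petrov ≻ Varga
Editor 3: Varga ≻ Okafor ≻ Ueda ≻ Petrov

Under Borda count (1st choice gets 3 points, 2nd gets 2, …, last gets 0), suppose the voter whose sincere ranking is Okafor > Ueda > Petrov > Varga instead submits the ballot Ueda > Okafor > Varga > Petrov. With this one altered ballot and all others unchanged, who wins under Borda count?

Borda totals with the altered ballot: Okafor 7, Ueda 6, Varga 5, Petrov 0.
The winner is unchanged: still Okafor.

Okafor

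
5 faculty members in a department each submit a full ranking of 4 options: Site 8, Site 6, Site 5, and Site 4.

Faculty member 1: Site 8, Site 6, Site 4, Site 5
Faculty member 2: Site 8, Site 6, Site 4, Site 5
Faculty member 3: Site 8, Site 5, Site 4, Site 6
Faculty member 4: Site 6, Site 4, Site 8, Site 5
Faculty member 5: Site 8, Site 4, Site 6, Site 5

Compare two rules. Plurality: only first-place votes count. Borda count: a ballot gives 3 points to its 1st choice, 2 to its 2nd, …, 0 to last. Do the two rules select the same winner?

Plurality first-place counts: Site 8 4, Site 6 1, Site 5 0, Site 4 0 → Site 8.
Borda totals: Site 8 13, Site 6 8, Site 5 2, Site 4 7 → Site 8.
The two rules agree on Site 8.

Yes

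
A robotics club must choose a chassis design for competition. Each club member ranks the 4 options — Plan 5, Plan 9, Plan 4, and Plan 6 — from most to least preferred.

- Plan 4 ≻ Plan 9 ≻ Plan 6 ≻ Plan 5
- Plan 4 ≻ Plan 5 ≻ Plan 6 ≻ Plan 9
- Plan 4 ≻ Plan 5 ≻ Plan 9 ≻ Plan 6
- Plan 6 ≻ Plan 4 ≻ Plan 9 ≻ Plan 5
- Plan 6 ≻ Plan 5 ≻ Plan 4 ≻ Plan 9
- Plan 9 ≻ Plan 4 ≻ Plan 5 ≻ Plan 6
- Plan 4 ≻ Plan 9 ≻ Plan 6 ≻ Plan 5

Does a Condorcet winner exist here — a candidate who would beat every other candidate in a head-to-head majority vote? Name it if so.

Head-to-head results (7 voters total):
Plan 5 vs Plan 9: Plan 9 wins 4–3.
Plan 5 vs Plan 4: Plan 4 wins 6–1.
Plan 5 vs Plan 6: Plan 6 wins 4–3.
Plan 9 vs Plan 4: Plan 4 wins 6–1.
Plan 9 vs Plan 6: Plan 9 wins 4–3.
Plan 4 vs Plan 6: Plan 4 wins 5–2.
Plan 4 beats each rival — Plan 5 (6–1), Plan 9 (6–1), Plan 6 (5–2) — so Plan 4 is the Condorcet winner.

Plan 4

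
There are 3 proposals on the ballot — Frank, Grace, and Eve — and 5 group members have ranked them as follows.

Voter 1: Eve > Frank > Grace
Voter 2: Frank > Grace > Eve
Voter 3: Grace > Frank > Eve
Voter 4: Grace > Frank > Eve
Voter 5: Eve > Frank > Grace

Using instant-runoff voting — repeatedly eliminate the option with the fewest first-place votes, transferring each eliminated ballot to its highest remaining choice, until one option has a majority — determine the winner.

Round 1: Grace 2, Eve 2, Frank 1. Frank has the fewest and is eliminated.
Round 2: Grace 3, Eve 2. Grace has a majority.

Grace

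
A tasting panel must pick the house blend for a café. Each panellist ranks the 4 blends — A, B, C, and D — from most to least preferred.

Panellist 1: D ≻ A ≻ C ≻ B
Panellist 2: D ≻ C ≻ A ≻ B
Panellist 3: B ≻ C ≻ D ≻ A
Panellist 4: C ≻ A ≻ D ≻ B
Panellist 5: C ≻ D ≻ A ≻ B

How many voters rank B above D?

Ballots ranking B above D: 1.
Ballots ranking D above B: 4.
So 1 of 5 voters prefer B to D.

1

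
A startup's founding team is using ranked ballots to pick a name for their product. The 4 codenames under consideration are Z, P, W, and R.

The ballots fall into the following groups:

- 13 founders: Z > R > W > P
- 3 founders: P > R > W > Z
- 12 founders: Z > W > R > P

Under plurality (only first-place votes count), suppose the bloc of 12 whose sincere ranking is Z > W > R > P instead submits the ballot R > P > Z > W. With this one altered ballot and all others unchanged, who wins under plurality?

First-place totals with the altered ballot: Z 13, P 3, W 0, R 12.
The winner is unchanged: still Z.

Z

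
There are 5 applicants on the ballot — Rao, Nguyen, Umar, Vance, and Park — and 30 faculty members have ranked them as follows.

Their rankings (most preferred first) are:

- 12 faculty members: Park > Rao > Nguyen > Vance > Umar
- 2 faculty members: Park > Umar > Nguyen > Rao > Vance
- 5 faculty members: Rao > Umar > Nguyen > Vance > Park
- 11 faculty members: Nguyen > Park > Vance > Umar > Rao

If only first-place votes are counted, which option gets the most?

Park

First-place vote totals:
  Rao: 5
  Nguyen: 11
  Umar: 0
  Vance: 0
  Park: 14
Park has the most first-place votes.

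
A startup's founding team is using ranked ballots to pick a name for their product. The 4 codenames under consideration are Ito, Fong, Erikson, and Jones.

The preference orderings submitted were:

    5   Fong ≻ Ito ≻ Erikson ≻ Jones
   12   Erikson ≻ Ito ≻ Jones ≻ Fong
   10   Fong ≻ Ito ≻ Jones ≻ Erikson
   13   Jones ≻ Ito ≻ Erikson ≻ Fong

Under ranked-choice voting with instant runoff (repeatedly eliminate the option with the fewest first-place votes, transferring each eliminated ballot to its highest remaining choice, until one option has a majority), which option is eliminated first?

Round 1: Fong 15, Jones 13, Erikson 12, Ito 0. Ito has the fewest and is eliminated.
Round 2: Fong 15, Jones 13, Erikson 12. Erikson has the fewest and is eliminated.
Round 3: Jones 25, Fong 15. Jones has a majority.

Ito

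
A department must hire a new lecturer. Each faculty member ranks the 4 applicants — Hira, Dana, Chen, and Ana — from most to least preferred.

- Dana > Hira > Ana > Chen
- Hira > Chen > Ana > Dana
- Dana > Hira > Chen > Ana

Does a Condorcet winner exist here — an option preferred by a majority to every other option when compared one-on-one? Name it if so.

Head-to-head results (3 voters total):
Hira vs Dana: Dana wins 2–1.
Hira vs Chen: Hira wins 3–0.
Hira vs Ana: Hira wins 3–0.
Dana vs Chen: Dana wins 2–1.
Dana vs Ana: Dana wins 2–1.
Chen vs Ana: Chen wins 2–1.
Dana beats each rival — Hira (2–1), Chen (2–1), Ana (2–1) — so Dana is the Condorcet winner.

Dana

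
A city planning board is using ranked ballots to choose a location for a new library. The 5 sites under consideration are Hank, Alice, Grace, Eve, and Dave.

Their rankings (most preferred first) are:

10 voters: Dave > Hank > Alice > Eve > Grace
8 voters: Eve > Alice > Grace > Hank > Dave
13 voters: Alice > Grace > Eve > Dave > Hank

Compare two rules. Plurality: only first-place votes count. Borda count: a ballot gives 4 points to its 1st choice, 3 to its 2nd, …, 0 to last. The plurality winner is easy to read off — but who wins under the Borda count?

Plurality first-place counts: Hank 0, Alice 13, Grace 0, Eve 8, Dave 10 → Alice.
Borda totals: Hank 38, Alice 96, Grace 55, Eve 68, Dave 53 → Alice.

Alice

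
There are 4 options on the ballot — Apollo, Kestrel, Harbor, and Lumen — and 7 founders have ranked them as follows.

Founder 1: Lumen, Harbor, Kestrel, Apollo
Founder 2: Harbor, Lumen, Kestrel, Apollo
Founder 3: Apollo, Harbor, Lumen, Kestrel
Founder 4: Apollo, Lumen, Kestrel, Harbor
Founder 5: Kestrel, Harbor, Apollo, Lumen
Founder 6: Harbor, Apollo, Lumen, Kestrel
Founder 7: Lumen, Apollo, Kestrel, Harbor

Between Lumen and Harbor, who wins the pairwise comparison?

Harbor

Ballots ranking Lumen above Harbor: 3.
Ballots ranking Harbor above Lumen: 4.
Harbor wins the head-to-head, 4–3.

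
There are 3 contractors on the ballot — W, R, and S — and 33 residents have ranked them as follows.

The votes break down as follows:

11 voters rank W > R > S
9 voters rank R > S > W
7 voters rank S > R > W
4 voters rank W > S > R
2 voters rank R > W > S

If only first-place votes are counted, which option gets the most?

W

First-place vote totals:
  W: 15
  R: 11
  S: 7
W has the most first-place votes.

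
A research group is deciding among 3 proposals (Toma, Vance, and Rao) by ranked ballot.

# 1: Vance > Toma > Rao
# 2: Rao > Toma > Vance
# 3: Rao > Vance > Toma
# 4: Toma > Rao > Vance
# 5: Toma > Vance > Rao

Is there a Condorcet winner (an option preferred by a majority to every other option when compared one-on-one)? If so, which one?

Head-to-head results (5 voters total):
Toma vs Vance: Toma wins 3–2.
Toma vs Rao: Toma wins 3–2.
Vance vs Rao: Rao wins 3–2.
Toma beats each rival — Vance (3–2), Rao (3–2) — so Toma is the Condorcet winner.

Toma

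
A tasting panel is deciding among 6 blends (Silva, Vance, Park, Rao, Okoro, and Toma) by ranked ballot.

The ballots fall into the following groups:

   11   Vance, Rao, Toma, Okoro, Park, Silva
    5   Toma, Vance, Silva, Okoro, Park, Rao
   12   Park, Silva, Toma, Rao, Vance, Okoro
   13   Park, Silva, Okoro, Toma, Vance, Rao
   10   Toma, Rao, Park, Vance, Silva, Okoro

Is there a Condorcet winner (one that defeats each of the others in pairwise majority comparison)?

Yes

Head-to-head results (51 voters total):
Silva vs Vance: Vance wins 26–25.
Silva vs Park: Park wins 46–5.
Silva vs Rao: Silva wins 30–21.
Silva vs Okoro: Silva wins 40–11.
Silva vs Toma: Toma wins 26–25.
Vance vs Park: Park wins 35–16.
Vance vs Rao: Vance wins 29–22.
Vance vs Okoro: Vance wins 38–13.
Vance vs Toma: Toma wins 40–11.
Park vs Rao: Park wins 30–21.
Park vs Okoro: Park wins 35–16.
Park vs Toma: Toma wins 26–25.
Rao vs Okoro: Rao wins 33–18.
Rao vs Toma: Toma wins 40–11.
Okoro vs Toma: Toma wins 38–13.
Toma beats each rival — Silva (26–25), Vance (40–11), Park (26–25), Rao (40–11), Okoro (38–13) — so Toma is the Condorcet winner.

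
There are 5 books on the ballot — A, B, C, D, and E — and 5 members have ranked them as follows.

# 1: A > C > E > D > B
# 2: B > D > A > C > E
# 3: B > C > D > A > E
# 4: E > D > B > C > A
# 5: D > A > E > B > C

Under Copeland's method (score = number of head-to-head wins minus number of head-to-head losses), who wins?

D

Pairwise results:
  A vs B: B wins 3–2.
  A vs C: A wins 3–2.
  A vs D: D wins 4–1.
  A vs E: A wins 4–1.
  B vs C: B wins 4–1.
  B vs D: D wins 3–2.
  B vs E: E wins 3–2.
  C vs D: D wins 3–2.
  C vs E: C wins 3–2.
  D vs E: D wins 3–2.
Copeland scores (wins − losses):
  A: 2 − 2 = 0
  B: 2 − 2 = 0
  C: 1 − 3 = -2
  D: 4 − 0 = 4
  E: 1 − 3 = -2
D has the best Copeland score.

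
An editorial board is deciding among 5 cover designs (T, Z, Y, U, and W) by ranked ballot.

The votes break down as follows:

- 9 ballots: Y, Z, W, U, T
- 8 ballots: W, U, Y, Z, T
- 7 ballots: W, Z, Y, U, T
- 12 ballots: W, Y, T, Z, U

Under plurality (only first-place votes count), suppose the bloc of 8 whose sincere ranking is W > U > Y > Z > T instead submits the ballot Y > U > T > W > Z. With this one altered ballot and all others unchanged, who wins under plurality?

W

First-place totals with the altered ballot: T 0, Z 0, Y 17, U 0, W 19.
The winner is unchanged: still W.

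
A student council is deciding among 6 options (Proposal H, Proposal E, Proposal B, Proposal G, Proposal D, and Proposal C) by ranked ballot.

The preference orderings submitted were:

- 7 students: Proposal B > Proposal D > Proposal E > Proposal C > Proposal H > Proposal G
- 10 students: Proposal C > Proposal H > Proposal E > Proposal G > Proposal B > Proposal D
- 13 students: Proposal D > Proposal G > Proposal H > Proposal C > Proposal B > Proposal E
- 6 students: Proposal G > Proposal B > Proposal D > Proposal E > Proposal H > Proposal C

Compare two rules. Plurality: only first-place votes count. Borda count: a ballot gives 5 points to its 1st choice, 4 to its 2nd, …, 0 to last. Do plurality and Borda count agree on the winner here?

Yes

Plurality first-place counts: Proposal H 0, Proposal E 0, Proposal B 7, Proposal G 6, Proposal D 13, Proposal C 10 → Proposal D.
Borda totals: Proposal H 92, Proposal E 63, Proposal B 82, Proposal G 102, Proposal D 111, Proposal C 90 → Proposal D.
The two rules agree on Proposal D.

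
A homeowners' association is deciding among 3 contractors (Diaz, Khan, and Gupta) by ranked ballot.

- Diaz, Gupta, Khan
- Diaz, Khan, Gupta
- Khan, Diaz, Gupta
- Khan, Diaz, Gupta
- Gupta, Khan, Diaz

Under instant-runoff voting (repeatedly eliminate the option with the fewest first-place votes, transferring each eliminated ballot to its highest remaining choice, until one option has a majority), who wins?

Round 1: Diaz 2, Khan 2, Gupta 1. Gupta has the fewest and is eliminated.
Round 2: Khan 3, Diaz 2. Khan has a majority.

Khan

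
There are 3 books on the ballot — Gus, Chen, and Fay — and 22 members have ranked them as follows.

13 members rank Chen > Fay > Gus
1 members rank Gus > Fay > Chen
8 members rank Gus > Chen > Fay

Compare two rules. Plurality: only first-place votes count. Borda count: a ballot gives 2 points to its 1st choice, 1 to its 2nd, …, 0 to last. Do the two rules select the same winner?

Yes

Plurality first-place counts: Gus 9, Chen 13, Fay 0 → Chen.
Borda totals: Gus 18, Chen 34, Fay 14 → Chen.
The two rules agree on Chen.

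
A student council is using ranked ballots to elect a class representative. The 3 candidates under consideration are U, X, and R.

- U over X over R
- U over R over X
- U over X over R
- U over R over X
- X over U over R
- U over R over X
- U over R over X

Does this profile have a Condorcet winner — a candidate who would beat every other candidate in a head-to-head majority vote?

Head-to-head results (7 voters total):
U vs X: U wins 6–1.
U vs R: U wins 7–0.
X vs R: R wins 4–3.
U beats each rival — X (6–1), R (7–0) — so U is the Condorcet winner.

Yes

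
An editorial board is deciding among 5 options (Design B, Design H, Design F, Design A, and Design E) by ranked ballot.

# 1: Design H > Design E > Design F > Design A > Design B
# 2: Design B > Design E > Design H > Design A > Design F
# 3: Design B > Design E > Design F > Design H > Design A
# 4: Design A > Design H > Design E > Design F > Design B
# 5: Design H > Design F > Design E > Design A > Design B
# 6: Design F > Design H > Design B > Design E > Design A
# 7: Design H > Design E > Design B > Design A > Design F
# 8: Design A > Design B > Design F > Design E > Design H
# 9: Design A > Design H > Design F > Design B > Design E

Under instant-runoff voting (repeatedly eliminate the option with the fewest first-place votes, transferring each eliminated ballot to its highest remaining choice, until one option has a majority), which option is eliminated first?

Round 1: Design H 3, Design A 3, Design B 2, Design F 1, Design E 0. Design E has the fewest and is eliminated.
Round 2: Design H 3, Design A 3, Design B 2, Design F 1. Design F has the fewest and is eliminated.
Round 3: Design H 4, Design A 3, Design B 2. Design B has the fewest and is eliminated.
Round 4: Design H 6, Design A 3. Design H has a majority.

Design E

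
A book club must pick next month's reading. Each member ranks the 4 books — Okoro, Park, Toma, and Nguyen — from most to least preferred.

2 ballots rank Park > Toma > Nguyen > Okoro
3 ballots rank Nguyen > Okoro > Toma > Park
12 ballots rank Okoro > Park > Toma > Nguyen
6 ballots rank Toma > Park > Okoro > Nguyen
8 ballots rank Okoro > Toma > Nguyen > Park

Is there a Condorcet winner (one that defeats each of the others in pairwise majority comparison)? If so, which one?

Okoro

Head-to-head results (31 voters total):
Okoro vs Park: Okoro wins 23–8.
Okoro vs Toma: Okoro wins 23–8.
Okoro vs Nguyen: Okoro wins 26–5.
Park vs Toma: Toma wins 17–14.
Park vs Nguyen: Park wins 20–11.
Toma vs Nguyen: Toma wins 28–3.
Okoro beats each rival — Park (23–8), Toma (23–8), Nguyen (26–5) — so Okoro is the Condorcet winner.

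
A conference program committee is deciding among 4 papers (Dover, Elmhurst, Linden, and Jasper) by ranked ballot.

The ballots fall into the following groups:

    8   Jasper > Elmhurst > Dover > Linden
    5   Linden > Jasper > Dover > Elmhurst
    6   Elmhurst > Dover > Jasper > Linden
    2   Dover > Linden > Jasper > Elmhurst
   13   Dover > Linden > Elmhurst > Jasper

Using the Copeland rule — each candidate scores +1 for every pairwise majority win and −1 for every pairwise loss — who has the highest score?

Dover

Pairwise results:
  Dover vs Elmhurst: Dover wins 20–14.
  Dover vs Linden: Dover wins 29–5.
  Dover vs Jasper: Dover wins 21–13.
  Elmhurst vs Linden: Linden wins 20–14.
  Elmhurst vs Jasper: Elmhurst wins 19–15.
  Linden vs Jasper: Linden wins 20–14.
Copeland scores (wins − losses):
  Dover: 3 − 0 = 3
  Elmhurst: 1 − 2 = -1
  Linden: 2 − 1 = 1
  Jasper: 0 − 3 = -3
Dover has the best Copeland score.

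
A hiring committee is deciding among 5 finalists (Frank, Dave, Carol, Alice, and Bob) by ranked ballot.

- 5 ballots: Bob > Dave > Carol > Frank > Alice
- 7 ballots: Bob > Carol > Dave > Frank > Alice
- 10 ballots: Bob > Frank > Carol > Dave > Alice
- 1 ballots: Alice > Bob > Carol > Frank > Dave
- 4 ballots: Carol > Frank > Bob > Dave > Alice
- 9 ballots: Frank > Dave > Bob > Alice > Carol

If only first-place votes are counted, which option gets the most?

Bob

First-place vote totals:
  Frank: 9
  Dave: 0
  Carol: 4
  Alice: 1
  Bob: 22
Bob has the most first-place votes.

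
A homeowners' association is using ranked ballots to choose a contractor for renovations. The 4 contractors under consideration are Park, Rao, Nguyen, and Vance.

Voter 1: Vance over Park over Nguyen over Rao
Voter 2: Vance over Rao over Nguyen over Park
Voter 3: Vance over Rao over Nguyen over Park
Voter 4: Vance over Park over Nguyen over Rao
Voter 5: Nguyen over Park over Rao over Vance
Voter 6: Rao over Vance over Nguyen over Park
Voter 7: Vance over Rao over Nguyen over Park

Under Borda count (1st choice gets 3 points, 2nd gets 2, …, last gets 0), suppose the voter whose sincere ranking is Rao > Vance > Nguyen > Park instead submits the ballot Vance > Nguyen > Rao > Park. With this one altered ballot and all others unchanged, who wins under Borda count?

Borda totals with the altered ballot: Park 6, Rao 8, Nguyen 10, Vance 18.
The winner is unchanged: still Vance.

Vance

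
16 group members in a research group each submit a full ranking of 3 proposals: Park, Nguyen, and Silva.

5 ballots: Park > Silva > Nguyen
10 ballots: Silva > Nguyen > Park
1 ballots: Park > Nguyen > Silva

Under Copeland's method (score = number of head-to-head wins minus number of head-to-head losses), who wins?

Silva

Pairwise results:
  Park vs Nguyen: Nguyen wins 10–6.
  Park vs Silva: Silva wins 10–6.
  Nguyen vs Silva: Silva wins 15–1.
Copeland scores (wins − losses):
  Park: 0 − 2 = -2
  Nguyen: 1 − 1 = 0
  Silva: 2 − 0 = 2
Silva has the best Copeland score.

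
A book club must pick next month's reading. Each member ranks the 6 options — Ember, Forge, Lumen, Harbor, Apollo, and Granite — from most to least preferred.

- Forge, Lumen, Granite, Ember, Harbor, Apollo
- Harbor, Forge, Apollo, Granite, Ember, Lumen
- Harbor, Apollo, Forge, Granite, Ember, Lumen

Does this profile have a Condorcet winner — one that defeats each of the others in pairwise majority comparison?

Head-to-head results (3 voters total):
Ember vs Forge: Forge wins 3–0.
Ember vs Lumen: Ember wins 2–1.
Ember vs Harbor: Harbor wins 2–1.
Ember vs Apollo: Apollo wins 2–1.
Ember vs Granite: Granite wins 3–0.
Forge vs Lumen: Forge wins 3–0.
Forge vs Harbor: Harbor wins 2–1.
Forge vs Apollo: Forge wins 2–1.
Forge vs Granite: Forge wins 3–0.
Lumen vs Harbor: Harbor wins 2–1.
Lumen vs Apollo: Apollo wins 2–1.
Lumen vs Granite: Granite wins 2–1.
Harbor vs Apollo: Harbor wins 3–0.
Harbor vs Granite: Harbor wins 2–1.
Apollo vs Granite: Apollo wins 2–1.
Harbor beats each rival — Ember (2–1), Forge (2–1), Lumen (2–1), Apollo (3–0), Granite (2–1) — so Harbor is the Condorcet winner.

Yes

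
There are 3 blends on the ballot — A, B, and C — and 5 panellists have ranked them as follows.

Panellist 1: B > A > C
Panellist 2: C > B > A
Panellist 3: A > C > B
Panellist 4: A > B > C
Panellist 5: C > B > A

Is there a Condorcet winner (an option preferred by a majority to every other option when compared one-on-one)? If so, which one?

Head-to-head results (5 voters total):
A vs B: B wins 3–2.
A vs C: A wins 3–2.
B vs C: C wins 3–2.
No candidate beats all others: A beats C beats B beats A, a majority cycle.

None — there is no Condorcet winner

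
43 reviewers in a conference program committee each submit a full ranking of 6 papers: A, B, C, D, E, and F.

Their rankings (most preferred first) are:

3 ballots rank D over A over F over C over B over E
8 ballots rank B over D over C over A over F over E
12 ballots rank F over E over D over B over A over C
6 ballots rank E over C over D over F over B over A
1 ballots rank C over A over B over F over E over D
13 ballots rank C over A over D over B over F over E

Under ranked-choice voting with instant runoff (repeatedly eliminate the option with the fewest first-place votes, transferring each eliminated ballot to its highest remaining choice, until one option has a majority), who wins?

C

Round 1: C 14, F 12, B 8, E 6, D 3, A 0. A has the fewest and is eliminated.
Round 2: C 14, F 12, B 8, E 6, D 3. D has the fewest and is eliminated.
Round 3: F 15, C 14, B 8, E 6. E has the fewest and is eliminated.
Round 4: C 20, F 15, B 8. B has the fewest and is eliminated.
Round 5: C 28, F 15. C has a majority.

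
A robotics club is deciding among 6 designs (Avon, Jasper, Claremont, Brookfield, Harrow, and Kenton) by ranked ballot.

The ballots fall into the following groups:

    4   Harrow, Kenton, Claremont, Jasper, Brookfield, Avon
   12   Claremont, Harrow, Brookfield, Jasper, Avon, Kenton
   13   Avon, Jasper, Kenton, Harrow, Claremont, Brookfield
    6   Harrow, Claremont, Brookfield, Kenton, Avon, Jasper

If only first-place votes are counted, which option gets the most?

First-place vote totals:
  Avon: 13
  Jasper: 0
  Claremont: 12
  Brookfield: 0
  Harrow: 10
  Kenton: 0
Avon has the most first-place votes.

Avon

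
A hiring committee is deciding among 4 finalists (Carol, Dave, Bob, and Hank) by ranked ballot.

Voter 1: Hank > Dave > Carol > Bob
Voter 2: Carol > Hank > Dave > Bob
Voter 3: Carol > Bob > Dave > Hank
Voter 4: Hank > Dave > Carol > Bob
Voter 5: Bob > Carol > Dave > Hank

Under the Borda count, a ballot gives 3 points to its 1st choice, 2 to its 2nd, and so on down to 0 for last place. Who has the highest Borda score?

Carol

Borda scores:
  Carol: 1 + 3 + 3 + 1 + 2 = 10
  Dave: 2 + 1 + 1 + 2 + 1 = 7
  Bob: 0 + 0 + 2 + 0 + 3 = 5
  Hank: 3 + 2 + 0 + 3 + 0 = 8
Carol has the highest total.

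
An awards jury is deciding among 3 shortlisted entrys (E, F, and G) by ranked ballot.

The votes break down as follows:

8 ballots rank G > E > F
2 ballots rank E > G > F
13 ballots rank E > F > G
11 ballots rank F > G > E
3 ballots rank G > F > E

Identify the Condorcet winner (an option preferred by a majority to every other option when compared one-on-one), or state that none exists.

There is no Condorcet winner

Head-to-head results (37 voters total):
E vs F: E wins 23–14.
E vs G: G wins 22–15.
F vs G: F wins 24–13.
No candidate beats all others: E beats F beats G beats E, a majority cycle.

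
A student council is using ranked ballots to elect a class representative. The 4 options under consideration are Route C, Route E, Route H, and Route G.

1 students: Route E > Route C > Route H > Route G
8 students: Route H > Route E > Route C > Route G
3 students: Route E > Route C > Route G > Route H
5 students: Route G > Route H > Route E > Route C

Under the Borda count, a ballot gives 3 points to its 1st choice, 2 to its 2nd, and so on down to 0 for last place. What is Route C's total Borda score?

Borda scores:
  Route C: 2 + 8·1 + 3·2 + 5·0 = 16
  Route E: 3 + 8·2 + 3·3 + 5·1 = 33
  Route H: 1 + 8·3 + 3·0 + 5·2 = 35
  Route G: 0 + 8·0 + 3·1 + 5·3 = 18

16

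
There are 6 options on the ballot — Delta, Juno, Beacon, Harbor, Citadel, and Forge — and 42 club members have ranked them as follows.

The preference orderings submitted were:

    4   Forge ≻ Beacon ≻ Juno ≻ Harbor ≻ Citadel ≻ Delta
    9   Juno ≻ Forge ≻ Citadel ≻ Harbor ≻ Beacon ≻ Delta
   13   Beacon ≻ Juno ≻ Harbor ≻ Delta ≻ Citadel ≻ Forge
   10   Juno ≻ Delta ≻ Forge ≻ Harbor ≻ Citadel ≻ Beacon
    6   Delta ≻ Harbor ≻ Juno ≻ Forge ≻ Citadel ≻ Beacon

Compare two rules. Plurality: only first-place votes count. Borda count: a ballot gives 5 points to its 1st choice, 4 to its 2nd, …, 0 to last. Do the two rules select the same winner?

Yes

Plurality first-place counts: Delta 6, Juno 19, Beacon 13, Harbor 0, Citadel 0, Forge 4 → Juno.
Borda totals: Delta 96, Juno 177, Beacon 90, Harbor 109, Citadel 60, Forge 98 → Juno.
The two rules agree on Juno.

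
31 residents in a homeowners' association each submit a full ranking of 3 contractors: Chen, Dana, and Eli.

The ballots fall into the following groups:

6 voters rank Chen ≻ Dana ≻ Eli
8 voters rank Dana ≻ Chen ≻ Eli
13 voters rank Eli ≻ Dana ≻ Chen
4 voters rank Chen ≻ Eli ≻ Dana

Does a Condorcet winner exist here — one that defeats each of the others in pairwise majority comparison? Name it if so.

Head-to-head results (31 voters total):
Chen vs Dana: Dana wins 21–10.
Chen vs Eli: Chen wins 18–13.
Dana vs Eli: Eli wins 17–14.
No candidate beats all others: Chen beats Eli beats Dana beats Chen, a majority cycle.

None — there is no Condorcet winner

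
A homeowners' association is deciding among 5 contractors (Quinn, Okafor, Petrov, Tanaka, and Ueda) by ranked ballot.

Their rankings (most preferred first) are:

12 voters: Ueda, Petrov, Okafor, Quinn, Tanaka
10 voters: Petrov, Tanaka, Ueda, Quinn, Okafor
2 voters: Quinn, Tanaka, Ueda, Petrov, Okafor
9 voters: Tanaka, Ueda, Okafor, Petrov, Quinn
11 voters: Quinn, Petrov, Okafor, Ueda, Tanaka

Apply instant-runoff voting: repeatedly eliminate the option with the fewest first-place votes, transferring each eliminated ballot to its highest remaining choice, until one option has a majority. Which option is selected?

Ueda

Round 1: Quinn 13, Ueda 12, Petrov 10, Tanaka 9, Okafor 0. Okafor has the fewest and is eliminated.
Round 2: Quinn 13, Ueda 12, Petrov 10, Tanaka 9. Tanaka has the fewest and is eliminated.
Round 3: Ueda 21, Quinn 13, Petrov 10. Petrov has the fewest and is eliminated.
Round 4: Ueda 31, Quinn 13. Ueda has a majority.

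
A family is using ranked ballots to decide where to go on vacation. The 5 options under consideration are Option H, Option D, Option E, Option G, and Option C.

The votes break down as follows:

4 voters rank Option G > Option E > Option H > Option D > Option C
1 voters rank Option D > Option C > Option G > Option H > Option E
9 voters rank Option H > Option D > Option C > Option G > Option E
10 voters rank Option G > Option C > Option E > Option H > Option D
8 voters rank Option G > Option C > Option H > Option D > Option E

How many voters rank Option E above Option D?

14

Ballots ranking Option E above Option D: 4+10 = 14.
Ballots ranking Option D above Option E: 1+9+8 = 18.
So 14 of 32 voters prefer Option E to Option D.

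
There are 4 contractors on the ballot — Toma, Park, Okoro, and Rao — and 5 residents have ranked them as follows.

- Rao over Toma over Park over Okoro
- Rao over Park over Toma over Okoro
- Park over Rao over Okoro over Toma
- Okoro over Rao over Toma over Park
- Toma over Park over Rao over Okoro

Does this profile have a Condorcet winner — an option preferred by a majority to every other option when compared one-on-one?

Yes

Head-to-head results (5 voters total):
Toma vs Park: Toma wins 3–2.
Toma vs Okoro: Toma wins 3–2.
Toma vs Rao: Rao wins 4–1.
Park vs Okoro: Park wins 4–1.
Park vs Rao: Rao wins 3–2.
Okoro vs Rao: Rao wins 4–1.
Rao beats each rival — Toma (4–1), Park (3–2), Okoro (4–1) — so Rao is the Condorcet winner.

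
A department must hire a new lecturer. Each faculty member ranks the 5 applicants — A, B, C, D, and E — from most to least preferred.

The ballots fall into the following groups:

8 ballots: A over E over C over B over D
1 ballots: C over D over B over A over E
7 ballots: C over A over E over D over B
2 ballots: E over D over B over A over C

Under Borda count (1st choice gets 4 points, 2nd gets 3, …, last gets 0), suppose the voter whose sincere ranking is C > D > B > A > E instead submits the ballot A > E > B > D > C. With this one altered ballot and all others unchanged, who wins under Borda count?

A

Borda totals with the altered ballot: A 59, B 14, C 44, D 14, E 49.
The winner is unchanged: still A.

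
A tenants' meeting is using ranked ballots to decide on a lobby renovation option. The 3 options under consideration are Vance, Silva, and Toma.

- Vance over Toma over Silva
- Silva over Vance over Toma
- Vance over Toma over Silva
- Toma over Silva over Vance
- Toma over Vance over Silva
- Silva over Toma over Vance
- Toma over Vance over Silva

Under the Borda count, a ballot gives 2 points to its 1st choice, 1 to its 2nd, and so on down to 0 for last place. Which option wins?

Borda scores:
  Vance: 2 + 1 + 2 + 0 + 1 + 0 + 1 = 7
  Silva: 0 + 2 + 0 + 1 + 0 + 2 + 0 = 5
  Toma: 1 + 0 + 1 + 2 + 2 + 1 + 2 = 9
Toma has the highest total.

Toma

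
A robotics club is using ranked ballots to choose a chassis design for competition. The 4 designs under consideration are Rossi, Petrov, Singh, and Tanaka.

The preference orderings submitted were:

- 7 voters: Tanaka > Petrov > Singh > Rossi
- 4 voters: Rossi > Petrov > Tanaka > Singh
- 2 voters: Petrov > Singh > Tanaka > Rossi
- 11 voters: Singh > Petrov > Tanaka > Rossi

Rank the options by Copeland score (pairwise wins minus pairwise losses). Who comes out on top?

Pairwise results:
  Rossi vs Petrov: Petrov wins 20–4.
  Rossi vs Singh: Singh wins 20–4.
  Rossi vs Tanaka: Tanaka wins 20–4.
  Petrov vs Singh: Petrov wins 13–11.
  Petrov vs Tanaka: Petrov wins 17–7.
  Singh vs Tanaka: Singh wins 13–11.
Copeland scores (wins − losses):
  Rossi: 0 − 3 = -3
  Petrov: 3 − 0 = 3
  Singh: 2 − 1 = 1
  Tanaka: 1 − 2 = -1
Petrov has the best Copeland score.

Petrov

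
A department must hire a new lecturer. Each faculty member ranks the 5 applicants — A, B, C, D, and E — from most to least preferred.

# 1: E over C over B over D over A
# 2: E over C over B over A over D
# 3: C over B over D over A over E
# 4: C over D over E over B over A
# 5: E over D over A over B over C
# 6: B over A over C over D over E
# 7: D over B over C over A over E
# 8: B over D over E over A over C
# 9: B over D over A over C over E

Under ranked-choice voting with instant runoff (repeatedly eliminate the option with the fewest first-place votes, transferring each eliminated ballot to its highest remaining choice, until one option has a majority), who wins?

Round 1: B 3, E 3, C 2, D 1, A 0. A has the fewest and is eliminated.
Round 2: B 3, E 3, C 2, D 1. D has the fewest and is eliminated.
Round 3: B 4, E 3, C 2. C has the fewest and is eliminated.
Round 4: B 5, E 4. B has a majority.

B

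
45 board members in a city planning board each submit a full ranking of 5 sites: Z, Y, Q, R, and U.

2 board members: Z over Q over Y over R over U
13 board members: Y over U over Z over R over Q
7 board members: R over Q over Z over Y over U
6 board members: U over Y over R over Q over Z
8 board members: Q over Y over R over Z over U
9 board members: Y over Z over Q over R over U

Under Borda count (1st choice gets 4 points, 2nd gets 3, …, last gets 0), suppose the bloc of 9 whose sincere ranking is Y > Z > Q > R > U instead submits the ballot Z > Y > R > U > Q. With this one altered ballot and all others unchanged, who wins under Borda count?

Borda totals with the altered ballot: Z 92, Y 132, Q 65, R 89, U 72.
The winner is unchanged: still Y.

Y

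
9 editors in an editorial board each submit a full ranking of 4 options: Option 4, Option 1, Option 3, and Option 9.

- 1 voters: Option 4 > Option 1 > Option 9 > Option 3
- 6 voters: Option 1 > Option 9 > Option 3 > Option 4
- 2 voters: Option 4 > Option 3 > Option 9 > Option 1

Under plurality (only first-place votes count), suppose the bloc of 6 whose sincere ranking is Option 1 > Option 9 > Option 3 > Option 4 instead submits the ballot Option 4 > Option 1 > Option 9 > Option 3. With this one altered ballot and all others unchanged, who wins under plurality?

Option 4

First-place totals with the altered ballot: Option 4 9, Option 1 0, Option 3 0, Option 9 0.
The switch changes the winner from Option 1 to Option 4.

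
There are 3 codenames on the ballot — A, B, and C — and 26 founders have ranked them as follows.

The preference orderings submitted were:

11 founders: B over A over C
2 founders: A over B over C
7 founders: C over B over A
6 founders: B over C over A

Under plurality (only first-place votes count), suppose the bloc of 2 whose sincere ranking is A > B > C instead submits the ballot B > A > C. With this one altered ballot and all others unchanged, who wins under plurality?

B

First-place totals with the altered ballot: A 0, B 19, C 7.
The winner is unchanged: still B.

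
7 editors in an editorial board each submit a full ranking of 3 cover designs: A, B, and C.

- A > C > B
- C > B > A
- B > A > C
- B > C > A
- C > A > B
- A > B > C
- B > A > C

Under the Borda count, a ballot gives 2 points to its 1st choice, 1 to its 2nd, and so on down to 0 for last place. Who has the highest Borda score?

Borda scores:
  A: 2 + 0 + 1 + 0 + 1 + 2 + 1 = 7
  B: 0 + 1 + 2 + 2 + 0 + 1 + 2 = 8
  C: 1 + 2 + 0 + 1 + 2 + 0 + 0 = 6
B has the highest total.

B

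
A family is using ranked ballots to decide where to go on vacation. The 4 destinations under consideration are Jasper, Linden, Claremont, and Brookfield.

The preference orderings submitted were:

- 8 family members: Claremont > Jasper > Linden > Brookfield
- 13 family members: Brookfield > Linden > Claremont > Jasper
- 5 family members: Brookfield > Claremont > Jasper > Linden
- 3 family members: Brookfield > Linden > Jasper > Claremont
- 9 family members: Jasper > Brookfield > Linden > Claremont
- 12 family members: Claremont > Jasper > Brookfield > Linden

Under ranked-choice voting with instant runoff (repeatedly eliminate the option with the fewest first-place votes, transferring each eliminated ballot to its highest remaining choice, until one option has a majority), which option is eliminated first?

Round 1: Brookfield 21, Claremont 20, Jasper 9, Linden 0. Linden has the fewest and is eliminated.
Round 2: Brookfield 21, Claremont 20, Jasper 9. Jasper has the fewest and is eliminated.
Round 3: Brookfield 30, Claremont 20. Brookfield has a majority.

Linden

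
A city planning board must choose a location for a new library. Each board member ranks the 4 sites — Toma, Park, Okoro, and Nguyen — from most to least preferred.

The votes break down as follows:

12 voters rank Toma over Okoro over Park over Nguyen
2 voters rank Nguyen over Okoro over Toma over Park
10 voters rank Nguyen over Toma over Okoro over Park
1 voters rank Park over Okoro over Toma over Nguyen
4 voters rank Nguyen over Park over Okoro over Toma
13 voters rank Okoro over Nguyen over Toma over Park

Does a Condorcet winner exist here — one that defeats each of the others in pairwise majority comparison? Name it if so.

None — there is no Condorcet winner

Head-to-head results (42 voters total):
Toma vs Park: Toma wins 37–5.
Toma vs Okoro: Toma wins 22–20.
Toma vs Nguyen: Nguyen wins 29–13.
Park vs Okoro: Okoro wins 37–5.
Park vs Nguyen: Nguyen wins 29–13.
Okoro vs Nguyen: Okoro wins 26–16.
No candidate beats all others: Toma beats Okoro beats Nguyen beats Toma, a majority cycle.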